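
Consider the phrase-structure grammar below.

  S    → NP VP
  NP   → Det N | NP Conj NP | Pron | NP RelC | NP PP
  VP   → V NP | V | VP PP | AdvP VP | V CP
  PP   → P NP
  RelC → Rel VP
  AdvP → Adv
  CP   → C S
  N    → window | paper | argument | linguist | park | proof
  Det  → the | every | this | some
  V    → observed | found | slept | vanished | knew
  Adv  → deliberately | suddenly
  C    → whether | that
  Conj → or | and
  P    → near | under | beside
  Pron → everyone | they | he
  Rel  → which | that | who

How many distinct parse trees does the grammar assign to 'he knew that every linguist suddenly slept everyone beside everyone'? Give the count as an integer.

Two of the 4 distinct bracketings:
[S [NP [Pron he]] [VP [VP [V knew] [CP [C that] [S [NP [Det every] [N linguist]] [VP [AdvP [Adv suddenly]] [VP [V slept] [NP [Pron everyone]]]]]]] [PP [P beside] [NP [Pron everyone]]]]]
[S [NP [Pron he]] [VP [V knew] [CP [C that] [S [NP [Det every] [N linguist]] [VP [VP [AdvP [Adv suddenly]] [VP [V slept] [NP [Pron everyone]]]] [PP [P beside] [NP [Pron everyone]]]]]]]]
The trees differ in how a recursive rule is bracketed over the same span.

4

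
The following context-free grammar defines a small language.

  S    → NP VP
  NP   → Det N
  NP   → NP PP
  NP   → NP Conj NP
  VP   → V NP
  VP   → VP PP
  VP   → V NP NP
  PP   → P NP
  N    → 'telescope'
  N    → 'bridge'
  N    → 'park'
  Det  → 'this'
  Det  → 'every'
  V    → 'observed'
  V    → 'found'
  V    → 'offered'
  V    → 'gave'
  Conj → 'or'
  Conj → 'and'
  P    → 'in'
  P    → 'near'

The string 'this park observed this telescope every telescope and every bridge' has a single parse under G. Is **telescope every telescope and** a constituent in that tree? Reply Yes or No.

No

[S [NP [Det this] [N park]] [VP [V observed] [NP [Det this] [N telescope]] [NP [NP [Det every] [N telescope]] [Conj and] [NP [Det every] [N bridge]]]]]
The smallest constituent containing 'telescope every telescope and' is the VP spanning 'observed this telescope every telescope and every bridge'; no single node in the tree dominates exactly the given words.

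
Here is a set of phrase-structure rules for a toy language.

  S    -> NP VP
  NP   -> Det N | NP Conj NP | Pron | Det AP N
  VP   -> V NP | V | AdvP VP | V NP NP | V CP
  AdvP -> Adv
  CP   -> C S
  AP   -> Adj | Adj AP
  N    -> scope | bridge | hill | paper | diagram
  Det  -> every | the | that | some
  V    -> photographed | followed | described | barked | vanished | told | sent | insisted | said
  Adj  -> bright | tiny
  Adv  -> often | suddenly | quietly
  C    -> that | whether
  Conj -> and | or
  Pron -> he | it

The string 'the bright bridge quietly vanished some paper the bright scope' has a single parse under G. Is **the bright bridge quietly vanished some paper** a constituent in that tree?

[S [NP [Det the] [AP [Adj bright]] [N bridge]] [VP [AdvP [Adv quietly]] [VP [V vanished] [NP [Det some] [N paper]] [NP [Det the] [AP [Adj bright]] [N scope]]]]]
The smallest constituent containing 'the bright bridge quietly vanished some paper' is the S spanning 'the bright bridge quietly vanished some paper the bright scope'; no single node in the tree dominates exactly the given words.

No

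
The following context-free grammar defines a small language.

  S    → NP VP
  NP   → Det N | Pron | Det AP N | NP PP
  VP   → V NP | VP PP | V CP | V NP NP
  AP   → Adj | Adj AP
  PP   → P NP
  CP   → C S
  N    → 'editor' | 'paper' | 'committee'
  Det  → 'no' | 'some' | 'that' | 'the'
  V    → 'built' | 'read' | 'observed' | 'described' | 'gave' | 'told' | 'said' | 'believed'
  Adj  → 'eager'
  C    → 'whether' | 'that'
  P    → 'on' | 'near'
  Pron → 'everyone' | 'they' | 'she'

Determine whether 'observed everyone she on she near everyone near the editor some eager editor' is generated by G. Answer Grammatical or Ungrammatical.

For S → NP VP, no prefix of the string parses as an NP.

Ungrammatical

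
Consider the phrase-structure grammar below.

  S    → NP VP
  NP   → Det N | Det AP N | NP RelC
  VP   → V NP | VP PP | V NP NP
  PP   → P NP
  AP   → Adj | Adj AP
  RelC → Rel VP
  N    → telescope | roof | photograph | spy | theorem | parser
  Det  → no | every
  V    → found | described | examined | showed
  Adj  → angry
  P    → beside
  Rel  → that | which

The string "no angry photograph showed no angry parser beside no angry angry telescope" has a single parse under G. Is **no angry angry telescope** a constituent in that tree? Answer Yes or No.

Yes

[S [NP [Det no] [AP [Adj angry]] [N photograph]] [VP [VP [V showed] [NP [Det no] [AP [Adj angry]] [N parser]]] [PP [P beside] [NP [Det no] [AP [Adj angry] [AP [Adj angry]]] [N telescope]]]]]
The words 'no angry angry telescope' are exhaustively dominated by a single NP node (built by NP → Det AP N), so they form a constituent.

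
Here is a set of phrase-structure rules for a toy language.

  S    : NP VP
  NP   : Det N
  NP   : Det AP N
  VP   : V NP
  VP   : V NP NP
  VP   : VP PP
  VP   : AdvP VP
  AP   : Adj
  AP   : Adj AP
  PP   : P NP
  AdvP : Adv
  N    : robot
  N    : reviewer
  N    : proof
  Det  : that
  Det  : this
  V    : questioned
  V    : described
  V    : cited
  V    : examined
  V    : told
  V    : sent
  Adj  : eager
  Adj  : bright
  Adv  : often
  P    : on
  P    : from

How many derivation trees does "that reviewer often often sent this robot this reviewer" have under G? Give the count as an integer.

[S [NP [Det that] [N reviewer]] [VP [AdvP [Adv often]] [VP [AdvP [Adv often]] [VP [V sent] [NP [Det this] [N robot]] [NP [Det this] [N reviewer]]]]]]
No rule offers an alternative attachment or grouping for any span, so this is the only derivation.

1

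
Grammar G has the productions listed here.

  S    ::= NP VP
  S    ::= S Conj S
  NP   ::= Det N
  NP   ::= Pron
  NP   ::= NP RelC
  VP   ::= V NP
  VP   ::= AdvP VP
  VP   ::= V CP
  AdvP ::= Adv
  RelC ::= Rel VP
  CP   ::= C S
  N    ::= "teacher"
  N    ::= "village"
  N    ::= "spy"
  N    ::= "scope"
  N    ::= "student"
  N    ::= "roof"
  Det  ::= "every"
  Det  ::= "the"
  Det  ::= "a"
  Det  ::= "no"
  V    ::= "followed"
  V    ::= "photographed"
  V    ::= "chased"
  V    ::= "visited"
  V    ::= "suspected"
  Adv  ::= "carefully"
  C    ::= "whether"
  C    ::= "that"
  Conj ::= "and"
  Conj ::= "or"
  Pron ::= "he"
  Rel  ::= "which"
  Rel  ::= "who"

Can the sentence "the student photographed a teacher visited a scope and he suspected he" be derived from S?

For S → NP VP, the only prefix that parses as NP is 'the student', but the remainder 'photographed a teacher visited a scope and he suspected he' is not a VP under these rules. The alternative S rule S → S Conj S likewise has no satisfying split.

Ungrammatical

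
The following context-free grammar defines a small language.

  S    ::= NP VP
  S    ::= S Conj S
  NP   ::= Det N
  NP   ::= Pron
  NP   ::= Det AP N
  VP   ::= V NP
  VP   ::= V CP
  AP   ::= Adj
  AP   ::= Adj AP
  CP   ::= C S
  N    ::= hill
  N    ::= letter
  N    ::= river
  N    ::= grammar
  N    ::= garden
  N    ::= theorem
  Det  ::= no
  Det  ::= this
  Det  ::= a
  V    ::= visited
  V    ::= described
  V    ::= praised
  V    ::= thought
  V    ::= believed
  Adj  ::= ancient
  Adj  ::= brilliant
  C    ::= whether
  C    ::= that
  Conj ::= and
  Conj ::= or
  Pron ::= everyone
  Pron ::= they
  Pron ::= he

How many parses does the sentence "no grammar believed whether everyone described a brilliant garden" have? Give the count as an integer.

[S [NP [Det no] [N grammar]] [VP [V believed] [CP [C whether] [S [NP [Pron everyone]] [VP [V described] [NP [Det a] [AP [Adj brilliant]] [N garden]]]]]]]
No rule offers an alternative attachment or grouping for any span, so this is the only derivation.

1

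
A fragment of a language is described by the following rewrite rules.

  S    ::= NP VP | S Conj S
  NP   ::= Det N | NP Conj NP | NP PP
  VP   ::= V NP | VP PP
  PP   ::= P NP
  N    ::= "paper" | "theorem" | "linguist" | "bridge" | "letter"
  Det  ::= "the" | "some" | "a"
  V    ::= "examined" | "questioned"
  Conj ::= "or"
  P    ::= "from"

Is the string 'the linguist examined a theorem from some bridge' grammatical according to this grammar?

Grammatical

[S [NP [Det the] [N linguist]] [VP [V examined] [NP [NP [Det a] [N theorem]] [PP [P from] [NP [Det some] [N bridge]]]]]]
Every word is introduced by a lexical rule and the phrasal rules combine the resulting categories into a single S.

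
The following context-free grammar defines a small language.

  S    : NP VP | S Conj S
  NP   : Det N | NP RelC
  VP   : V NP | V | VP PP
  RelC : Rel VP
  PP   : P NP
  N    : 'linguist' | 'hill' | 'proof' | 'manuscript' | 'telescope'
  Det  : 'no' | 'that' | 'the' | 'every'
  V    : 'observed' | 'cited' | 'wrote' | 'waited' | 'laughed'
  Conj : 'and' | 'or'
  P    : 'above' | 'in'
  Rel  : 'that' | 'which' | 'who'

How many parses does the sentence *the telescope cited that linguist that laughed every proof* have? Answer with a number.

1

[S [NP [Det the] [N telescope]] [VP [V cited] [NP [NP [Det that] [N linguist]] [RelC [Rel that] [VP [V laughed] [NP [Det every] [N proof]]]]]]]
No rule offers an alternative attachment or grouping for any span, so this is the only derivation.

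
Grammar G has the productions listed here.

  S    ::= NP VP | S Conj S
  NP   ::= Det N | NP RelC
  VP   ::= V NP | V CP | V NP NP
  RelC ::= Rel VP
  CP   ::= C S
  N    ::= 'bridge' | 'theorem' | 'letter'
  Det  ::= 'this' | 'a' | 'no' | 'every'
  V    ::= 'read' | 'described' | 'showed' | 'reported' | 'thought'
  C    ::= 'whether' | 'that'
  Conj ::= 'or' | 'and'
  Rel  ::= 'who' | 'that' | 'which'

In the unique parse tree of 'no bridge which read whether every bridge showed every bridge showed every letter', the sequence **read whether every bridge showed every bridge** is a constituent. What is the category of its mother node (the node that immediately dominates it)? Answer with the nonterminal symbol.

RelC

[S [NP [NP [Det no] [N bridge]] [RelC [Rel which] [VP [V read] [CP [C whether] [S [NP [Det every] [N bridge]] [VP [V showed] [NP [Det every] [N bridge]]]]]]]] [VP [V showed] [NP [Det every] [N letter]]]]
The span 'read whether every bridge showed every bridge' is the VP node built by VP → V CP.
Its mother is the RelC built by RelC → Rel VP.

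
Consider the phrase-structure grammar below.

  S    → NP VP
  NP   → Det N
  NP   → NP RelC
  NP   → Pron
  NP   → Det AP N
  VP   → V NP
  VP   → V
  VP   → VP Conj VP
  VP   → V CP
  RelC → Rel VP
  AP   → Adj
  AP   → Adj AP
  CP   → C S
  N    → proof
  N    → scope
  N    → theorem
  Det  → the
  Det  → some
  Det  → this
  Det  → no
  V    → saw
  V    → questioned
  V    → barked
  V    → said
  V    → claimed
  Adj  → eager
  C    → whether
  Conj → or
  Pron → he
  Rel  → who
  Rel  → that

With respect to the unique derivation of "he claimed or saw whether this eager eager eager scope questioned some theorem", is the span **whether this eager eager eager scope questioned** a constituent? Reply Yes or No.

No

[S [NP [Pron he]] [VP [VP [V claimed]] [Conj or] [VP [V saw] [CP [C whether] [S [NP [Det this] [AP [Adj eager] [AP [Adj eager] [AP [Adj eager]]]] [N scope]] [VP [V questioned] [NP [Det some] [N theorem]]]]]]]]
The smallest constituent containing 'whether this eager eager eager scope questioned' is the CP spanning 'whether this eager eager eager scope questioned some theorem'; no single node in the tree dominates exactly the given words.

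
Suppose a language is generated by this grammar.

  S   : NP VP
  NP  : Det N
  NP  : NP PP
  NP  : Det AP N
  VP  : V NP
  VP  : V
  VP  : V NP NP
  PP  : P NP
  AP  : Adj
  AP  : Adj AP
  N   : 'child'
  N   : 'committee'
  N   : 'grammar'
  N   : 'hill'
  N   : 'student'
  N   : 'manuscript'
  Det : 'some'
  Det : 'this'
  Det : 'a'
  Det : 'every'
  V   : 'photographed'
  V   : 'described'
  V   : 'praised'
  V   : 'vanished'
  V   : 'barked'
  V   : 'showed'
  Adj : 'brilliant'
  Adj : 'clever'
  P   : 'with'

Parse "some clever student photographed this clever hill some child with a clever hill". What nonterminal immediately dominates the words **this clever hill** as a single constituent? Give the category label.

NP

[S [NP [Det some] [AP [Adj clever]] [N student]] [VP [V photographed] [NP [Det this] [AP [Adj clever]] [N hill]] [NP [NP [Det some] [N child]] [PP [P with] [NP [Det a] [AP [Adj clever]] [N hill]]]]]]
The span 'this clever hill' is the NP node built by NP → Det AP N.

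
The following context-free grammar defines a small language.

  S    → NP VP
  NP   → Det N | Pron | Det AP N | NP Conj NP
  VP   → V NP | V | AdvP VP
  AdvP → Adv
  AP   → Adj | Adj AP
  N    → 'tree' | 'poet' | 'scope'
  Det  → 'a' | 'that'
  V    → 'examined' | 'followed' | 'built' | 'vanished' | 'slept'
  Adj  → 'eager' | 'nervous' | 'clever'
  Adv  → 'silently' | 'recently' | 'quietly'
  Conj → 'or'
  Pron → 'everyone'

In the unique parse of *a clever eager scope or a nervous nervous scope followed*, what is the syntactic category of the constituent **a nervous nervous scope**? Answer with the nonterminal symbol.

NP

S
  NP
    NP
      Det: a
      AP
        Adj: clever
        AP
          Adj: eager
      N: scope
    Conj: or
    NP
      Det: a
      AP
        Adj: nervous
        AP
          Adj: nervous
      N: scope
  VP
    V: followed
The span 'a nervous nervous scope' is the NP node built by NP → Det AP N.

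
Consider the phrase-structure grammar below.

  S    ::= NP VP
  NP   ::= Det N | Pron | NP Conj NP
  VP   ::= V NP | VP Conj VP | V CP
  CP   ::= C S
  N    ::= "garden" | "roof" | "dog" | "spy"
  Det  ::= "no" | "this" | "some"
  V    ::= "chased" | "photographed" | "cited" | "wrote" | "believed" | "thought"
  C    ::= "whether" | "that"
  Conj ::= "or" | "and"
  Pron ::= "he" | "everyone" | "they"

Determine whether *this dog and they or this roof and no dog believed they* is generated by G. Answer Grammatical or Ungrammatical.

[S [NP [NP [Det this] [N dog]] [Conj and] [NP [NP [Pron they]] [Conj or] [NP [NP [Det this] [N roof]] [Conj and] [NP [Det no] [N dog]]]]] [VP [V believed] [NP [Pron they]]]]
The bracketing above is licensed at every node by one of the given productions, with S at the root.

Grammatical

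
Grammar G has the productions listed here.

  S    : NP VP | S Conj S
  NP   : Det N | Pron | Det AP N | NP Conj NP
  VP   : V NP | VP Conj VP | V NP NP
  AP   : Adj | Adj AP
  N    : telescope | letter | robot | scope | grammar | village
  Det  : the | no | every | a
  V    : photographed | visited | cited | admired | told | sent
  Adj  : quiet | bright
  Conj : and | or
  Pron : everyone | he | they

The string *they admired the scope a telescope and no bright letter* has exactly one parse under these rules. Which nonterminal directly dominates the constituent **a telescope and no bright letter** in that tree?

[S [NP [Pron they]] [VP [V admired] [NP [Det the] [N scope]] [NP [NP [Det a] [N telescope]] [Conj and] [NP [Det no] [AP [Adj bright]] [N letter]]]]]
The span 'a telescope and no bright letter' is the NP node built by NP → NP Conj NP.
Its mother is the VP built by VP → V NP NP.

VP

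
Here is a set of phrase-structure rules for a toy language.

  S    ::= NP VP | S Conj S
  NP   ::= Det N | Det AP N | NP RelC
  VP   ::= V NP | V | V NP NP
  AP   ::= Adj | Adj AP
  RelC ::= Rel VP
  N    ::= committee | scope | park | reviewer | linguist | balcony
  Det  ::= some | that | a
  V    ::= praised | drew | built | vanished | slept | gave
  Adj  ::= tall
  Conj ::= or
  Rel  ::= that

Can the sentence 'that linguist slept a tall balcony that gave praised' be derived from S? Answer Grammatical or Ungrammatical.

Ungrammatical

For S → NP VP, the only prefix that parses as NP is 'that linguist', but the remainder 'slept a tall balcony that gave praised' is not a VP under these rules. The alternative S rule S → S Conj S likewise has no satisfying split.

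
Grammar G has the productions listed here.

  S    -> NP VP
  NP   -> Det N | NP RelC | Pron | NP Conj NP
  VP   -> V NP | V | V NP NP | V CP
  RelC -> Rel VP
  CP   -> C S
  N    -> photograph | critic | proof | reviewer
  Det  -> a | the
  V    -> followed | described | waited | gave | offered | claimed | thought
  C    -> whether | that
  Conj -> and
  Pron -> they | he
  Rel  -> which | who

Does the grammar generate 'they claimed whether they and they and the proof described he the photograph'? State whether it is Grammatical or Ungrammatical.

Grammatical

[S [NP [Pron they]] [VP [V claimed] [CP [C whether] [S [NP [NP [Pron they]] [Conj and] [NP [NP [Pron they]] [Conj and] [NP [Det the] [N proof]]]] [VP [V described] [NP [Pron he]] [NP [Det the] [N photograph]]]]]]]
Each bracket corresponds to one application of a listed rule, so the string is derivable from S.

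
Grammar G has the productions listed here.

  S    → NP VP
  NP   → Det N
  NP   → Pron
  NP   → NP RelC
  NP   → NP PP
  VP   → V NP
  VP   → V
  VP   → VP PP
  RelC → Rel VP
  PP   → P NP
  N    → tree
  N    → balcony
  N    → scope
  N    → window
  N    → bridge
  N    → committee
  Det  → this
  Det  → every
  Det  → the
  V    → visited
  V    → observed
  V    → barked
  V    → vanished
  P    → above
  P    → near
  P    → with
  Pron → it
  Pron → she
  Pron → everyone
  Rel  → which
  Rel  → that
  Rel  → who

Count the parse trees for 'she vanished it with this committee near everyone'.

5

Two of the 5 distinct bracketings:
[S [NP [Pron she]] [VP [V vanished] [NP [NP [Pron it]] [PP [P with] [NP [NP [Det this] [N committee]] [PP [P near] [NP [Pron everyone]]]]]]]]
[S [NP [Pron she]] [VP [V vanished] [NP [NP [NP [Pron it]] [PP [P with] [NP [Det this] [N committee]]]] [PP [P near] [NP [Pron everyone]]]]]]
The trees differ in how a recursive rule is bracketed over the same span.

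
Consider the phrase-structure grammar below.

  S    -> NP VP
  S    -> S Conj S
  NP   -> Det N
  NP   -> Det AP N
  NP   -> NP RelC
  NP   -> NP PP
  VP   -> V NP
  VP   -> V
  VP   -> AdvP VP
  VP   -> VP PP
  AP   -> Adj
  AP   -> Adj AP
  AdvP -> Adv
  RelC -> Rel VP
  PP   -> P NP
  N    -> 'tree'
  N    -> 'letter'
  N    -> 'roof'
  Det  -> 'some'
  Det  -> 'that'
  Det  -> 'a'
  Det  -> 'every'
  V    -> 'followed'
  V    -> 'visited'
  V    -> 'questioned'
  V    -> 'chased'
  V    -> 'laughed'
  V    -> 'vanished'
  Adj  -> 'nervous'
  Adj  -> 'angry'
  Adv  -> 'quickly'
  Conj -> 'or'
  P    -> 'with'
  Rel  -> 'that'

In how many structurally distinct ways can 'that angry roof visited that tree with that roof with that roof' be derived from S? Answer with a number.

Two of the 5 distinct bracketings:
[S [NP [Det that] [AP [Adj angry]] [N roof]] [VP [V visited] [NP [NP [Det that] [N tree]] [PP [P with] [NP [NP [Det that] [N roof]] [PP [P with] [NP [Det that] [N roof]]]]]]]]
[S [NP [Det that] [AP [Adj angry]] [N roof]] [VP [V visited] [NP [NP [NP [Det that] [N tree]] [PP [P with] [NP [Det that] [N roof]]]] [PP [P with] [NP [Det that] [N roof]]]]]]
The trees differ in how a recursive rule is bracketed over the same span.

5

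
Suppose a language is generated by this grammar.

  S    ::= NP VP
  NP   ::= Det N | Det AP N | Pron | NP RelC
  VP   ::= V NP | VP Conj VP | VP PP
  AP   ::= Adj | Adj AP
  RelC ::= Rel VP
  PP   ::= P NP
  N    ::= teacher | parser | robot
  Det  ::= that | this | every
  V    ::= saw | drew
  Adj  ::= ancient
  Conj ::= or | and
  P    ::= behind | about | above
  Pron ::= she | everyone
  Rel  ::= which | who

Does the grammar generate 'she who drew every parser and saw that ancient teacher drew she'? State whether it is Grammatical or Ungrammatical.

S
  NP
    NP
      Pron: she
    RelC
      Rel: who
      VP
        VP
          V: drew
          NP
            Det: every
            N: parser
        Conj: and
        VP
          V: saw
          NP
            Det: that
            AP
              Adj: ancient
            N: teacher
  VP
    V: drew
    NP
      Pron: she
The bracketing above is licensed at every node by one of the given productions, with S at the root.

Grammatical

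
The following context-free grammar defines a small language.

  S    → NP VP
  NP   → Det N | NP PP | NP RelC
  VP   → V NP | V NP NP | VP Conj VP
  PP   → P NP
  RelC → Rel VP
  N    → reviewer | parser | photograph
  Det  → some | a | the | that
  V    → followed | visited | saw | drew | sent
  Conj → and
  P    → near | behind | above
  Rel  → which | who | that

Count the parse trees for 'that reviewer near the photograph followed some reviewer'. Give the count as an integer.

[S [NP [NP [Det that] [N reviewer]] [PP [P near] [NP [Det the] [N photograph]]]] [VP [V followed] [NP [Det some] [N reviewer]]]]
No rule offers an alternative attachment or grouping for any span, so this is the only derivation.

1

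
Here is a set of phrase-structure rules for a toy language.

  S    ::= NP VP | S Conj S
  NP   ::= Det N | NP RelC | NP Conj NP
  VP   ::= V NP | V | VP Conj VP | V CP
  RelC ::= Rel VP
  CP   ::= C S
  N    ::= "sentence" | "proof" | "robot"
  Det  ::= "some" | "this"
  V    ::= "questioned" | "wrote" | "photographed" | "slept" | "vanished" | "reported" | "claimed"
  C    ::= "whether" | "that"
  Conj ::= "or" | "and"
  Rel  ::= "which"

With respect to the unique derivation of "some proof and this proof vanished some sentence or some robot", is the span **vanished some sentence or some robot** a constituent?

Yes

[S [NP [NP [Det some] [N proof]] [Conj and] [NP [Det this] [N proof]]] [VP [V vanished] [NP [NP [Det some] [N sentence]] [Conj or] [NP [Det some] [N robot]]]]]
The words 'vanished some sentence or some robot' are exhaustively dominated by a single VP node (built by VP → V NP), so they form a constituent.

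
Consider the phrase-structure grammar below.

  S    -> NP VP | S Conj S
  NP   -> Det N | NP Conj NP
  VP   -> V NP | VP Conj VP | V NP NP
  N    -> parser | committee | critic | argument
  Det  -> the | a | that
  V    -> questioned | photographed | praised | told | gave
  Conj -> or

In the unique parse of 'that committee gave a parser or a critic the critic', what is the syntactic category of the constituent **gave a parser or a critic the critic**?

VP

S
  NP
    Det: that
    N: committee
  VP
    V: gave
    NP
      NP
        Det: a
        N: parser
      Conj: or
      NP
        Det: a
        N: critic
    NP
      Det: the
      N: critic
The span 'gave a parser or a critic the critic' is the VP node built by VP → V NP NP.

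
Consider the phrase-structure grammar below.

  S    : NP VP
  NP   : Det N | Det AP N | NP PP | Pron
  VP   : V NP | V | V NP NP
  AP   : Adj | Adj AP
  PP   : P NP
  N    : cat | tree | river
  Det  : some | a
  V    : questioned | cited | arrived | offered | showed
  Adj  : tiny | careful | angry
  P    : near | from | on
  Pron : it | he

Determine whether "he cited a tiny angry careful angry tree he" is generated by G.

Grammatical

S
  NP
    Pron: he
  VP
    V: cited
    NP
      Det: a
      AP
        Adj: tiny
        AP
          Adj: angry
          AP
            Adj: careful
            AP
              Adj: angry
      N: tree
    NP
      Pron: he
Every word is introduced by a lexical rule and the phrasal rules combine the resulting categories into a single S.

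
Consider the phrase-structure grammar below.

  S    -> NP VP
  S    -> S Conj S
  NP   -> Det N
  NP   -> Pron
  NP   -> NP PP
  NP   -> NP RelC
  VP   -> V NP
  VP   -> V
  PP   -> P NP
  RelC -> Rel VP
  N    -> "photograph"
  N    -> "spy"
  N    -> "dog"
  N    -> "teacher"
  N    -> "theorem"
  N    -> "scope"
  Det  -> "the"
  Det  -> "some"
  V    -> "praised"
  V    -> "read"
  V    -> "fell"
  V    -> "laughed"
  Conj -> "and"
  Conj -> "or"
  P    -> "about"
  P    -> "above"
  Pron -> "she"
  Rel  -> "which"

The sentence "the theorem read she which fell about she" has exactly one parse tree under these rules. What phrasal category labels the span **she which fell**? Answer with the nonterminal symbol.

NP

[S [NP [Det the] [N theorem]] [VP [V read] [NP [NP [NP [Pron she]] [RelC [Rel which] [VP [V fell]]]] [PP [P about] [NP [Pron she]]]]]]
The span 'she which fell' is the NP node built by NP → NP RelC.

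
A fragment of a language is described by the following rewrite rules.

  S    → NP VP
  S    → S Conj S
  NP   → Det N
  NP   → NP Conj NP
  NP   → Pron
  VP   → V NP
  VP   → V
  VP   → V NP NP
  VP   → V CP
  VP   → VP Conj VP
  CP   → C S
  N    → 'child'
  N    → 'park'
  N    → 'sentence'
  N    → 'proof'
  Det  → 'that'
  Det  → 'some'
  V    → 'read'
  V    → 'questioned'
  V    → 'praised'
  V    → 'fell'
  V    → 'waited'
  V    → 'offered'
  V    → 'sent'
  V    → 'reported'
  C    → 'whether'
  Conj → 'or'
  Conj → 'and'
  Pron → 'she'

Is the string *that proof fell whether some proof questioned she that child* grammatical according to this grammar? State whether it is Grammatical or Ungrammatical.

[S [NP [Det that] [N proof]] [VP [V fell] [CP [C whether] [S [NP [Det some] [N proof]] [VP [V questioned] [NP [Pron she]] [NP [Det that] [N child]]]]]]]
Each bracket corresponds to one application of a listed rule, so the string is derivable from S.

Grammatical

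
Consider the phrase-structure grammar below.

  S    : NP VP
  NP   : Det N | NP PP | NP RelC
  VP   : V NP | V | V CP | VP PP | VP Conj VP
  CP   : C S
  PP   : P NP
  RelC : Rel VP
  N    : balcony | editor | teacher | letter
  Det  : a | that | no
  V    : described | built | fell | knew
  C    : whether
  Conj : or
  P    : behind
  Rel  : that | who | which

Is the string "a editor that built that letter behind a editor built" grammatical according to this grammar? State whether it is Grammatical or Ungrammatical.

S
  NP
    NP
      NP
        Det: a
        N: editor
      RelC
        Rel: that
        VP
          V: built
          NP
            Det: that
            N: letter
    PP
      P: behind
      NP
        Det: a
        N: editor
  VP
    V: built
Each bracket corresponds to one application of a listed rule, so the string is derivable from S.

Grammatical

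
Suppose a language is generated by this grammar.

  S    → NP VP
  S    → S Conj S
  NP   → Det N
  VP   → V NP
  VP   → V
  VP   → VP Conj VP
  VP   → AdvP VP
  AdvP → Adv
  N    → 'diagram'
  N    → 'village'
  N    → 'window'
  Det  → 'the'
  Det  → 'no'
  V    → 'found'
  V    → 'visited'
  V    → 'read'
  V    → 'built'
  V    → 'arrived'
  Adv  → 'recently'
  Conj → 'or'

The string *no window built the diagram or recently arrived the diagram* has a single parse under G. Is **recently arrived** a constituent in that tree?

No

[S [NP [Det no] [N window]] [VP [VP [V built] [NP [Det the] [N diagram]]] [Conj or] [VP [AdvP [Adv recently]] [VP [V arrived] [NP [Det the] [N diagram]]]]]]
The smallest constituent containing 'recently arrived' is the VP spanning 'recently arrived the diagram'; no single node in the tree dominates exactly the given words.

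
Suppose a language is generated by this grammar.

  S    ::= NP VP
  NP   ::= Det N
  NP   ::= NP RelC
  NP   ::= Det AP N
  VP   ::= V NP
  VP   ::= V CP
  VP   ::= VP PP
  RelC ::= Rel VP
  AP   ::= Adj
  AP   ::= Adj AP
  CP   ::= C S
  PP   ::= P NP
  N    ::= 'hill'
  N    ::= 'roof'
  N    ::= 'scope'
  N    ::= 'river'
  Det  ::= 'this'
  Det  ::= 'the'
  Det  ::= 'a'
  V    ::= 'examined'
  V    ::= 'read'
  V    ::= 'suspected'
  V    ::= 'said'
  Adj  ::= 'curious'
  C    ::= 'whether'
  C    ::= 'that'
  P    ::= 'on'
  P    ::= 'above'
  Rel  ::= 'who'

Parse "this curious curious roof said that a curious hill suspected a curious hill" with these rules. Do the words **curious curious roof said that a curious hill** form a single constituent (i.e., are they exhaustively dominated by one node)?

No

[S [NP [Det this] [AP [Adj curious] [AP [Adj curious]]] [N roof]] [VP [V said] [CP [C that] [S [NP [Det a] [AP [Adj curious]] [N hill]] [VP [V suspected] [NP [Det a] [AP [Adj curious]] [N hill]]]]]]]
The smallest constituent containing 'curious curious roof said that a curious hill' is the S spanning 'this curious curious roof said that a curious hill suspected a curious hill'; no single node in the tree dominates exactly the given words.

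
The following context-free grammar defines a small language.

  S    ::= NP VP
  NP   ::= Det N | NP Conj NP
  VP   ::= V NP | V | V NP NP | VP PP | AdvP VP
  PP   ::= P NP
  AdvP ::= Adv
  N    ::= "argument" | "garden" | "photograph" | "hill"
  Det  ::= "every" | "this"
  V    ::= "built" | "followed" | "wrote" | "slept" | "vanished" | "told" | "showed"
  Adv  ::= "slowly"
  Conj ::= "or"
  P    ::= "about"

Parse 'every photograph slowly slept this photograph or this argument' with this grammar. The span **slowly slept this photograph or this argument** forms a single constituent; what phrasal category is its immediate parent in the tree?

S
  NP
    Det: every
    N: photograph
  VP
    AdvP
      Adv: slowly
    VP
      V: slept
      NP
        NP
          Det: this
          N: photograph
        Conj: or
        NP
          Det: this
          N: argument
The span 'slowly slept this photograph or this argument' is the VP node built by VP → AdvP VP.
Its mother is the S built by S → NP VP.

S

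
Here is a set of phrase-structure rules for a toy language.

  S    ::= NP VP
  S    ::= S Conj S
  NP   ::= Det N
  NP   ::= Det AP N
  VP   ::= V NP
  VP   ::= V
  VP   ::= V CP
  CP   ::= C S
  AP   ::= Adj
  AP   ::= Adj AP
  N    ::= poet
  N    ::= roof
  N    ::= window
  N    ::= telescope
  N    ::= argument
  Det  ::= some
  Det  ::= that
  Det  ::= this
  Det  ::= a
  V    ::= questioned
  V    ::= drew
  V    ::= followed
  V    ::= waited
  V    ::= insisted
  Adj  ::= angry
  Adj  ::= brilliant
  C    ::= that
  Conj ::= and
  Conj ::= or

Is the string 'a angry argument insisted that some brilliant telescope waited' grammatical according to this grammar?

[S [NP [Det a] [AP [Adj angry]] [N argument]] [VP [V insisted] [CP [C that] [S [NP [Det some] [AP [Adj brilliant]] [N telescope]] [VP [V waited]]]]]]
Every word is introduced by a lexical rule and the phrasal rules combine the resulting categories into a single S.

Grammatical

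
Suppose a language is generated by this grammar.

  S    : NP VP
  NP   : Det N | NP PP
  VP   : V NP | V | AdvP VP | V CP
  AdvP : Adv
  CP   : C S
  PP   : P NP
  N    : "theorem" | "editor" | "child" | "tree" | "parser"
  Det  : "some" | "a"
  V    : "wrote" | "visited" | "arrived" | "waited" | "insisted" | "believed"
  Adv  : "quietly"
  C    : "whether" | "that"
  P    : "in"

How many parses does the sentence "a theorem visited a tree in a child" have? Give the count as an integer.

1

[S [NP [Det a] [N theorem]] [VP [V visited] [NP [NP [Det a] [N tree]] [PP [P in] [NP [Det a] [N child]]]]]]
No rule offers an alternative attachment or grouping for any span, so this is the only derivation.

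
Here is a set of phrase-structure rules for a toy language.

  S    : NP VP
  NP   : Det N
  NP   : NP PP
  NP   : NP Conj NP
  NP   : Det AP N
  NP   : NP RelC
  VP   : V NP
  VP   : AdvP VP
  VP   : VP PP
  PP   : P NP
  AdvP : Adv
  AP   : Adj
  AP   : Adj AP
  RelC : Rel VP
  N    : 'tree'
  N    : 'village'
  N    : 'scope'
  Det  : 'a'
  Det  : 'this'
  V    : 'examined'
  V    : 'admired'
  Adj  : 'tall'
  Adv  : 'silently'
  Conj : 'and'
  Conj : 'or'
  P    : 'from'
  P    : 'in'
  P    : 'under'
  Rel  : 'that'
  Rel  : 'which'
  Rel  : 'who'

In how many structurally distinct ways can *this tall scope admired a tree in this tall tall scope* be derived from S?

2

The two bracketings:
[S [NP [Det this] [AP [Adj tall]] [N scope]] [VP [V admired] [NP [NP [Det a] [N tree]] [PP [P in] [NP [Det this] [AP [Adj tall] [AP [Adj tall]]] [N scope]]]]]]
[S [NP [Det this] [AP [Adj tall]] [N scope]] [VP [VP [V admired] [NP [Det a] [N tree]]] [PP [P in] [NP [Det this] [AP [Adj tall] [AP [Adj tall]]] [N scope]]]]]
The difference turns on whether NP → NP PP is used at the relevant span, versus an alternative expansion of NP.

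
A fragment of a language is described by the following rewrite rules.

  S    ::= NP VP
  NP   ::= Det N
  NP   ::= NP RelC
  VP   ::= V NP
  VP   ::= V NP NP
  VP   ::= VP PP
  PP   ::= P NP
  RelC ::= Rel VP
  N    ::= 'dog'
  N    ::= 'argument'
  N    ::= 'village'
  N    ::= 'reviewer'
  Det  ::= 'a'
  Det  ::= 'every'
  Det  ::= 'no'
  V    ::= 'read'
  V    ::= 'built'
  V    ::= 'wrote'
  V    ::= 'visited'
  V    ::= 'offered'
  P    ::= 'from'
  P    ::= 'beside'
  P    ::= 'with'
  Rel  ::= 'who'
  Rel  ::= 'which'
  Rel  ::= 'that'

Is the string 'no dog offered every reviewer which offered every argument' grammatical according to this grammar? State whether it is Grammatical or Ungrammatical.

[S [NP [Det no] [N dog]] [VP [V offered] [NP [NP [Det every] [N reviewer]] [RelC [Rel which] [VP [V offered] [NP [Det every] [N argument]]]]]]]
The bracketing above is licensed at every node by one of the given productions, with S at the root.

Grammatical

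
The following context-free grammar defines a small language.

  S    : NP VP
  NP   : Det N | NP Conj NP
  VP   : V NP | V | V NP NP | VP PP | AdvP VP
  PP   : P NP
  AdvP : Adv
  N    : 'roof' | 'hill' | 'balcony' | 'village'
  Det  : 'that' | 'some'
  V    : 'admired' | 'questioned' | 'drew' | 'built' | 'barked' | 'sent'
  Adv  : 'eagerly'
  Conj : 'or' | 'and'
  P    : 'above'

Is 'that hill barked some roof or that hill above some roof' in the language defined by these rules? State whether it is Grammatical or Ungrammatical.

Grammatical

[S [NP [Det that] [N hill]] [VP [VP [V barked] [NP [NP [Det some] [N roof]] [Conj or] [NP [Det that] [N hill]]]] [PP [P above] [NP [Det some] [N roof]]]]]
Each bracket corresponds to one application of a listed rule, so the string is derivable from S.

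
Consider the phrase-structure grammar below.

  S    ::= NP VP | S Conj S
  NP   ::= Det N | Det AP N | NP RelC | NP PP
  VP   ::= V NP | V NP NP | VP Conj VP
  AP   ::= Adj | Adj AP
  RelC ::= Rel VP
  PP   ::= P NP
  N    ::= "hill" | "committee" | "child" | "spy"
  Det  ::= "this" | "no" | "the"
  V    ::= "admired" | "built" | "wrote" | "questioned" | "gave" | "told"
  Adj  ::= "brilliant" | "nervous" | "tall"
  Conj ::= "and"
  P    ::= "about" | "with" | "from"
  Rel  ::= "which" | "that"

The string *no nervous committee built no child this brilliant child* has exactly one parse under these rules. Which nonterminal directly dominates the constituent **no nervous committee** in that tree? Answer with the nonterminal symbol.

S

[S [NP [Det no] [AP [Adj nervous]] [N committee]] [VP [V built] [NP [Det no] [N child]] [NP [Det this] [AP [Adj brilliant]] [N child]]]]
The span 'no nervous committee' is the NP node built by NP → Det AP N.
Its mother is the S built by S → NP VP.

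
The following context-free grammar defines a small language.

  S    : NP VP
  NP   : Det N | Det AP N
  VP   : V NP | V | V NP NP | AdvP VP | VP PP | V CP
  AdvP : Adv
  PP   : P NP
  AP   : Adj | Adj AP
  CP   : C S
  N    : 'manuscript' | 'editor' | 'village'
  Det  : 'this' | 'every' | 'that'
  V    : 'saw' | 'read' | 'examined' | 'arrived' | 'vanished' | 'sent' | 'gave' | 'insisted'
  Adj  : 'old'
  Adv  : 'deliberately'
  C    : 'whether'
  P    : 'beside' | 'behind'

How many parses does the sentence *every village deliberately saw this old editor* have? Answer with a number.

[S [NP [Det every] [N village]] [VP [AdvP [Adv deliberately]] [VP [V saw] [NP [Det this] [AP [Adj old]] [N editor]]]]]
No rule offers an alternative attachment or grouping for any span, so this is the only derivation.

1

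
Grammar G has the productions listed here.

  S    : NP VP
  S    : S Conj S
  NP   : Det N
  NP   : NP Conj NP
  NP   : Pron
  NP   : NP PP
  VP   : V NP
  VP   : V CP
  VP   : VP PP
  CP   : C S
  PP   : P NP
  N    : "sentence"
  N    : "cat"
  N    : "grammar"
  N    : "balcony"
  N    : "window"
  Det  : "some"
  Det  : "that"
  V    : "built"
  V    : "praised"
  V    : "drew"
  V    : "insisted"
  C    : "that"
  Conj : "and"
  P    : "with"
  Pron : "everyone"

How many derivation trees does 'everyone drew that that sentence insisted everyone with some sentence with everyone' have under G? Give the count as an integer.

9

Two of the 9 distinct bracketings:
[S [NP [Pron everyone]] [VP [V drew] [CP [C that] [S [NP [Det that] [N sentence]] [VP [V insisted] [NP [NP [Pron everyone]] [PP [P with] [NP [NP [Det some] [N sentence]] [PP [P with] [NP [Pron everyone]]]]]]]]]]]
[S [NP [Pron everyone]] [VP [V drew] [CP [C that] [S [NP [Det that] [N sentence]] [VP [V insisted] [NP [NP [NP [Pron everyone]] [PP [P with] [NP [Det some] [N sentence]]]] [PP [P with] [NP [Pron everyone]]]]]]]]]
The trees differ in how a recursive rule is bracketed over the same span.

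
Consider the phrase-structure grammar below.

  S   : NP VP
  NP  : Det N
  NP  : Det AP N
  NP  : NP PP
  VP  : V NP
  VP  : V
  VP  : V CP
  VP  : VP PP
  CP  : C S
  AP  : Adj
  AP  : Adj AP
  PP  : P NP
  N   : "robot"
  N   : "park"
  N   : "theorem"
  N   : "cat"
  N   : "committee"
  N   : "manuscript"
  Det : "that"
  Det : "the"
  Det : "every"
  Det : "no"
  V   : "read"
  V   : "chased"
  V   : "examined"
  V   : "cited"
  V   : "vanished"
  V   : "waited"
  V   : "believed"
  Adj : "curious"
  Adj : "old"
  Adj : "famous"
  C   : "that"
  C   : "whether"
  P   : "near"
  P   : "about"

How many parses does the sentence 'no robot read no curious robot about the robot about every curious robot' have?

5

Two of the 5 distinct bracketings:
[S [NP [Det no] [N robot]] [VP [V read] [NP [NP [Det no] [AP [Adj curious]] [N robot]] [PP [P about] [NP [NP [Det the] [N robot]] [PP [P about] [NP [Det every] [AP [Adj curious]] [N robot]]]]]]]]
[S [NP [Det no] [N robot]] [VP [V read] [NP [NP [NP [Det no] [AP [Adj curious]] [N robot]] [PP [P about] [NP [Det the] [N robot]]]] [PP [P about] [NP [Det every] [AP [Adj curious]] [N robot]]]]]]
The trees differ in how a recursive rule is bracketed over the same span.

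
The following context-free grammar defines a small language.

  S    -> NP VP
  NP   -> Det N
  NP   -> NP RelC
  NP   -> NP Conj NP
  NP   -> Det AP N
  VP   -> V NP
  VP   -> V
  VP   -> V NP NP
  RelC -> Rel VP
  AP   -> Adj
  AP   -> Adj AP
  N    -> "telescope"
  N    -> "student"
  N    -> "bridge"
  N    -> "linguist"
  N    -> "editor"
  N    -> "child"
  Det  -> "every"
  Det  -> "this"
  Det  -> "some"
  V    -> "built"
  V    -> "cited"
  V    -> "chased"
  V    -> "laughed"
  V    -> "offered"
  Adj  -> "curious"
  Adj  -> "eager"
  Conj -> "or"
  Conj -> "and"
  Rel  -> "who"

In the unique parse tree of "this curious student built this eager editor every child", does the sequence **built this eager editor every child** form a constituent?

[S [NP [Det this] [AP [Adj curious]] [N student]] [VP [V built] [NP [Det this] [AP [Adj eager]] [N editor]] [NP [Det every] [N child]]]]
The words 'built this eager editor every child' are exhaustively dominated by a single VP node (built by VP → V NP NP), so they form a constituent.

Yes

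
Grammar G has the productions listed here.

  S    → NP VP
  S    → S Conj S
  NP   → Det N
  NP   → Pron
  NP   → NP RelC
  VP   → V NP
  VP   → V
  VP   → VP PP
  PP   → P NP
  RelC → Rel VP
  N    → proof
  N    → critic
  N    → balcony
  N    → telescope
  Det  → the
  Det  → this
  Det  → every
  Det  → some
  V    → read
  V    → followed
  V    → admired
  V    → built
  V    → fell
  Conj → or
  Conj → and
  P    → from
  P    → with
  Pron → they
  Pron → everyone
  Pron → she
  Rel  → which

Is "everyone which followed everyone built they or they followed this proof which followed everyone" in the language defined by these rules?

[S [S [NP [NP [Pron everyone]] [RelC [Rel which] [VP [V followed] [NP [Pron everyone]]]]] [VP [V built] [NP [Pron they]]]] [Conj or] [S [NP [Pron they]] [VP [V followed] [NP [NP [Det this] [N proof]] [RelC [Rel which] [VP [V followed] [NP [Pron everyone]]]]]]]]
The bracketing above is licensed at every node by one of the given productions, with S at the root.

Grammatical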